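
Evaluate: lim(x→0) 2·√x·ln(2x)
This is a 0·∞ indeterminate form.

Rewrite 0·∞ as a quotient (0/0 or ∞/∞ form), then apply L'Hôpital's rule:
  lim(x→0) 2·√x·ln(2x) = 0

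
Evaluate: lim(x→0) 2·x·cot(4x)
This is a 0·∞ indeterminate form.

Rewrite 0·∞ as a quotient (0/0 or ∞/∞ form), then apply L'Hôpital's rule:
  lim(x→0) 2·x·cot(4x) = 1/2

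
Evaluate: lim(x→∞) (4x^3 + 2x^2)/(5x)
This is an ∞/∞ indeterminate form.

Apply L'Hôpital's rule: differentiate numerator and denominator separately.
  f(x) = 4·x^3 + 2·x^2   ⇒   f'(x) = 12·x^2 + 4·x
  g(x) = 5·x   ⇒   g'(x) = 5
  lim(x→∞) f'(x)/g'(x) = lim(x→∞) (12·x^2 + 4·x)/(5)
  = ∞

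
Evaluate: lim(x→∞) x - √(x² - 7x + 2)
This is an ∞-∞ indeterminate form.

Combine fractions or rationalize to convert ∞-∞ to 0/0 form:
  lim(x→∞) x - √(x² - 7x + 2) = 7/2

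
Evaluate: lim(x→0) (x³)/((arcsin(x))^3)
This is a 0/0 indeterminate form.

Apply L'Hôpital's rule: differentiate numerator and denominator separately.
  f(x) = x^3   ⇒   f'(x) = 3·x^2
  g(x) = asin(x)^3   ⇒   g'(x) = 3·asin(x)^2/sqrt(1 - x^2)
  lim(x→0) f'(x)/g'(x) = lim(x→0) (3·x^2)/(3·asin(x)^2/sqrt(1 - x^2))
  = 1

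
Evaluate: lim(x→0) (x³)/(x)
This is a 0/0 indeterminate form.

Apply L'Hôpital's rule: differentiate numerator and denominator separately.
  f(x) = x^3   ⇒   f'(x) = 3·x^2
  g(x) = x   ⇒   g'(x) = 1
  lim(x→0) f'(x)/g'(x) = lim(x→0) (3·x^2)/(1)
  = 0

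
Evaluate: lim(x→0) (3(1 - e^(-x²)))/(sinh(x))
This is a 0/0 indeterminate form.

Apply L'Hôpital's rule: differentiate numerator and denominator separately.
  f(x) = 3 - 3·e^(-x^2)   ⇒   f'(x) = 6·x·e^(-x^2)
  g(x) = sinh(x)   ⇒   g'(x) = cosh(x)
  lim(x→0) f'(x)/g'(x) = lim(x→0) (6·x·e^(-x^2))/(cosh(x))
  = 0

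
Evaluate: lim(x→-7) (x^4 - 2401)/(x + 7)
This is a standard limit.

Factor or rationalize the expression:
  lim(x→-7) (x^4 - 2401)/(x + 7) = -1372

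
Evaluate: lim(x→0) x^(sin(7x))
This is an exponential indeterminate form.

For exponential indeterminate forms, take the natural log:
  Let L = lim(x→0) x^(sin(7x))
  Then ln(L) = lim(x→0) [exponent × ln(base)]
  Evaluate using L'Hôpital or standard limits, then exponentiate.
  L = 1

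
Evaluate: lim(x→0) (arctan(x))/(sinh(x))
This is a 0/0 indeterminate form.

Apply L'Hôpital's rule: differentiate numerator and denominator separately.
  f(x) = atan(x)   ⇒   f'(x) = 1/(x^2 + 1)
  g(x) = sinh(x)   ⇒   g'(x) = cosh(x)
  lim(x→0) f'(x)/g'(x) = lim(x→0) (1/(x^2 + 1))/(cosh(x))
  = 1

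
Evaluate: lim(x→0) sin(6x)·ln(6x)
This is a 0·∞ indeterminate form.

Rewrite 0·∞ as a quotient (0/0 or ∞/∞ form), then apply L'Hôpital's rule:
  lim(x→0) sin(6x)·ln(6x) = 0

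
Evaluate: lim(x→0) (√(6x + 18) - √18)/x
This is a standard limit.

Factor or rationalize the expression:
  lim(x→0) (√(6x + 18) - √18)/x = sqrt(2)/2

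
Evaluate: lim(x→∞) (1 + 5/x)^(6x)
This is an exponential indeterminate form.

For exponential indeterminate forms, take the natural log:
  Let L = lim(x→∞) (1 + 5/x)^(6x)
  Then ln(L) = lim(x→∞) [exponent × ln(base)]
  Evaluate using L'Hôpital or standard limits, then exponentiate.
  L = e^(30)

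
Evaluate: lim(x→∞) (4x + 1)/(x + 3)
This is an ∞/∞ indeterminate form.

Apply L'Hôpital's rule: differentiate numerator and denominator separately.
  f(x) = 4·x + 1   ⇒   f'(x) = 4
  g(x) = x + 3   ⇒   g'(x) = 1
  lim(x→∞) f'(x)/g'(x) = lim(x→∞) (4)/(1)
  = 4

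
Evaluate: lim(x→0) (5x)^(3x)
This is an exponential indeterminate form.

For exponential indeterminate forms, take the natural log:
  Let L = lim(x→0) (5x)^(3x)
  Then ln(L) = lim(x→0) [exponent × ln(base)]
  Evaluate using L'Hôpital or standard limits, then exponentiate.
  L = 1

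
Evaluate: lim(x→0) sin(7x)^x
This is an exponential indeterminate form.

For exponential indeterminate forms, take the natural log:
  Let L = lim(x→0) sin(7x)^x
  Then ln(L) = lim(x→0) [exponent × ln(base)]
  Evaluate using L'Hôpital or standard limits, then exponentiate.
  L = 1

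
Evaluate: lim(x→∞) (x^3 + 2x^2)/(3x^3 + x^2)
This is an ∞/∞ indeterminate form.

Apply L'Hôpital's rule: differentiate numerator and denominator separately.
  f(x) = x^3 + 2·x^2   ⇒   f'(x) = 3·x^2 + 4·x
  g(x) = 3·x^3 + x^2   ⇒   g'(x) = 9·x^2 + 2·x
  lim(x→∞) f'(x)/g'(x) = lim(x→∞) (3·x^2 + 4·x)/(9·x^2 + 2·x)
  = 1/3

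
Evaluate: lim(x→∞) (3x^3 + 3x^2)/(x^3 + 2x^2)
This is an ∞/∞ indeterminate form.

Apply L'Hôpital's rule: differentiate numerator and denominator separately.
  f(x) = 3·x^3 + 3·x^2   ⇒   f'(x) = 9·x^2 + 6·x
  g(x) = x^3 + 2·x^2   ⇒   g'(x) = 3·x^2 + 4·x
  lim(x→∞) f'(x)/g'(x) = lim(x→∞) (9·x^2 + 6·x)/(3·x^2 + 4·x)
  = 3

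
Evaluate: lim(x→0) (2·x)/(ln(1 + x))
This is a 0/0 indeterminate form.

Apply L'Hôpital's rule: differentiate numerator and denominator separately.
  f(x) = 2·x   ⇒   f'(x) = 2
  g(x) = ln(x + 1)   ⇒   g'(x) = 1/(x + 1)
  lim(x→0) f'(x)/g'(x) = lim(x→0) (2)/(1/(x + 1))
  = 2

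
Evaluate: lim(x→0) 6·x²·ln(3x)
This is a 0·∞ indeterminate form.

Rewrite 0·∞ as a quotient (0/0 or ∞/∞ form), then apply L'Hôpital's rule:
  lim(x→0) 6·x²·ln(3x) = 0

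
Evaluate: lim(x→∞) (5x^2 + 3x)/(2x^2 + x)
This is an ∞/∞ indeterminate form.

Apply L'Hôpital's rule: differentiate numerator and denominator separately.
  f(x) = 5·x^2 + 3·x   ⇒   f'(x) = 10·x + 3
  g(x) = 2·x^2 + x   ⇒   g'(x) = 4·x + 1
  lim(x→∞) f'(x)/g'(x) = lim(x→∞) (10·x + 3)/(4·x + 1)
  = 5/2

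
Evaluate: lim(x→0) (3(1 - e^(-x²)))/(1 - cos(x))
This is a 0/0 indeterminate form.

Apply L'Hôpital's rule: differentiate numerator and denominator separately.
  f(x) = 3 - 3·e^(-x^2)   ⇒   f'(x) = 6·x·e^(-x^2)
  g(x) = 1 - cos(x)   ⇒   g'(x) = sin(x)
  lim(x→0) f'(x)/g'(x) = lim(x→0) (6·x·e^(-x^2))/(sin(x))
  = 6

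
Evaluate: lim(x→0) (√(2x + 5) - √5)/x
This is a standard limit.

Factor or rationalize the expression:
  lim(x→0) (√(2x + 5) - √5)/x = sqrt(5)/5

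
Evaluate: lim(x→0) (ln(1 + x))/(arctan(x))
This is a 0/0 indeterminate form.

Apply L'Hôpital's rule: differentiate numerator and denominator separately.
  f(x) = ln(x + 1)   ⇒   f'(x) = 1/(x + 1)
  g(x) = atan(x)   ⇒   g'(x) = 1/(x^2 + 1)
  lim(x→0) f'(x)/g'(x) = lim(x→0) (1/(x + 1))/(1/(x^2 + 1))
  = 1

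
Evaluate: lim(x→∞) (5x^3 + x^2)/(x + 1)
This is an ∞/∞ indeterminate form.

Apply L'Hôpital's rule: differentiate numerator and denominator separately.
  f(x) = 5·x^3 + x^2   ⇒   f'(x) = 15·x^2 + 2·x
  g(x) = x + 1   ⇒   g'(x) = 1
  lim(x→∞) f'(x)/g'(x) = lim(x→∞) (15·x^2 + 2·x)/(1)
  = ∞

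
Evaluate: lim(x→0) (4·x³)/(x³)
This is a 0/0 indeterminate form.

Apply L'Hôpital's rule: differentiate numerator and denominator separately.
  f(x) = 4·x^3   ⇒   f'(x) = 12·x^2
  g(x) = x^3   ⇒   g'(x) = 3·x^2
  lim(x→0) f'(x)/g'(x) = lim(x→0) (12·x^2)/(3·x^2)
  = 4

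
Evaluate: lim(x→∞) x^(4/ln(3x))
This is an exponential indeterminate form.

For exponential indeterminate forms, take the natural log:
  Let L = lim(x→∞) x^(4/ln(3x))
  Then ln(L) = lim(x→∞) [exponent × ln(base)]
  Evaluate using L'Hôpital or standard limits, then exponentiate.
  L = e^(4)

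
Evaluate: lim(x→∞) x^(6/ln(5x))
This is an exponential indeterminate form.

For exponential indeterminate forms, take the natural log:
  Let L = lim(x→∞) x^(6/ln(5x))
  Then ln(L) = lim(x→∞) [exponent × ln(base)]
  Evaluate using L'Hôpital or standard limits, then exponentiate.
  L = e^(6)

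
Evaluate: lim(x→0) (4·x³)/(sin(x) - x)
This is a 0/0 indeterminate form.

Apply L'Hôpital's rule: differentiate numerator and denominator separately.
  f(x) = 4·x^3   ⇒   f'(x) = 12·x^2
  g(x) = -x + sin(x)   ⇒   g'(x) = cos(x) - 1
  lim(x→0) f'(x)/g'(x) = lim(x→0) (12·x^2)/(cos(x) - 1)
  = -24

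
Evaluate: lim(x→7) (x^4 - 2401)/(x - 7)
This is a standard limit.

Factor or rationalize the expression:
  lim(x→7) (x^4 - 2401)/(x - 7) = 1372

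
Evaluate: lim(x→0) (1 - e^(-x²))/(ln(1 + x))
This is a 0/0 indeterminate form.

Apply L'Hôpital's rule: differentiate numerator and denominator separately.
  f(x) = 1 - e^(-x^2)   ⇒   f'(x) = 2·x·e^(-x^2)
  g(x) = ln(x + 1)   ⇒   g'(x) = 1/(x + 1)
  lim(x→0) f'(x)/g'(x) = lim(x→0) (2·x·e^(-x^2))/(1/(x + 1))
  = 0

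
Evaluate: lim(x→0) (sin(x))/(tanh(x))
This is a 0/0 indeterminate form.

Apply L'Hôpital's rule: differentiate numerator and denominator separately.
  f(x) = sin(x)   ⇒   f'(x) = cos(x)
  g(x) = tanh(x)   ⇒   g'(x) = 1 - tanh(x)^2
  lim(x→0) f'(x)/g'(x) = lim(x→0) (cos(x))/(1 - tanh(x)^2)
  = 1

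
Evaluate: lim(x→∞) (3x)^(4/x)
This is an exponential indeterminate form.

For exponential indeterminate forms, take the natural log:
  Let L = lim(x→∞) (3x)^(4/x)
  Then ln(L) = lim(x→∞) [exponent × ln(base)]
  Evaluate using L'Hôpital or standard limits, then exponentiate.
  L = 1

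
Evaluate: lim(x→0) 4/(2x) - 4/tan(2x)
This is an ∞-∞ indeterminate form.

Combine fractions or rationalize to convert ∞-∞ to 0/0 form:
  lim(x→0) 4/(2x) - 4/tan(2x) = 0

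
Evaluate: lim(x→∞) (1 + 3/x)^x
This is an exponential indeterminate form.

For exponential indeterminate forms, take the natural log:
  Let L = lim(x→∞) (1 + 3/x)^x
  Then ln(L) = lim(x→∞) [exponent × ln(base)]
  Evaluate using L'Hôpital or standard limits, then exponentiate.
  L = e^(3)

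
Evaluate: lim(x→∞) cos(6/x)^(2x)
This is an exponential indeterminate form.

For exponential indeterminate forms, take the natural log:
  Let L = lim(x→∞) cos(6/x)^(2x)
  Then ln(L) = lim(x→∞) [exponent × ln(base)]
  Evaluate using L'Hôpital or standard limits, then exponentiate.
  L = 1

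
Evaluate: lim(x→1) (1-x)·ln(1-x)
This is a 0·∞ indeterminate form.

Rewrite 0·∞ as a quotient (0/0 or ∞/∞ form), then apply L'Hôpital's rule:
  lim(x→1) (1-x)·ln(1-x) = 0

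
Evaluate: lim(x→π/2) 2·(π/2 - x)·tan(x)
This is a 0·∞ indeterminate form.

Rewrite 0·∞ as a quotient (0/0 or ∞/∞ form), then apply L'Hôpital's rule:
  lim(x→π/2) 2·(π/2 - x)·tan(x) = 2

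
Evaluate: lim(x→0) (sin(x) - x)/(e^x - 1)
This is a 0/0 indeterminate form.

Apply L'Hôpital's rule: differentiate numerator and denominator separately.
  f(x) = -x + sin(x)   ⇒   f'(x) = cos(x) - 1
  g(x) = e^(x) - 1   ⇒   g'(x) = e^(x)
  lim(x→0) f'(x)/g'(x) = lim(x→0) (cos(x) - 1)/(e^(x))
  = 0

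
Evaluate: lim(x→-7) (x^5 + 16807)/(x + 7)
This is a standard limit.

Factor or rationalize the expression:
  lim(x→-7) (x^5 + 16807)/(x + 7) = 12005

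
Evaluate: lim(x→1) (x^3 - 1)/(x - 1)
This is a standard limit.

Factor or rationalize the expression:
  lim(x→1) (x^3 - 1)/(x - 1) = 3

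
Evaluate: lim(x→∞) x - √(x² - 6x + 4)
This is an ∞-∞ indeterminate form.

Combine fractions or rationalize to convert ∞-∞ to 0/0 form:
  lim(x→∞) x - √(x² - 6x + 4) = 3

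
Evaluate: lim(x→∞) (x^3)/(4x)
This is an ∞/∞ indeterminate form.

Apply L'Hôpital's rule: differentiate numerator and denominator separately.
  f(x) = x^3   ⇒   f'(x) = 3·x^2
  g(x) = 4·x   ⇒   g'(x) = 4
  lim(x→∞) f'(x)/g'(x) = lim(x→∞) (3·x^2)/(4)
  = ∞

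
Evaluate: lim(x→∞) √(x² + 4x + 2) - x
This is an ∞-∞ indeterminate form.

Combine fractions or rationalize to convert ∞-∞ to 0/0 form:
  lim(x→∞) √(x² + 4x + 2) - x = 2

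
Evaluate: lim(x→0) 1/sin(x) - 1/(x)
This is an ∞-∞ indeterminate form.

Combine fractions or rationalize to convert ∞-∞ to 0/0 form:
  lim(x→0) 1/sin(x) - 1/(x) = 0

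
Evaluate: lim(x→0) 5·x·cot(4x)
This is a 0·∞ indeterminate form.

Rewrite 0·∞ as a quotient (0/0 or ∞/∞ form), then apply L'Hôpital's rule:
  lim(x→0) 5·x·cot(4x) = 5/4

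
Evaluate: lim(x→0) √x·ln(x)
This is a 0·∞ indeterminate form.

Rewrite 0·∞ as a quotient (0/0 or ∞/∞ form), then apply L'Hôpital's rule:
  lim(x→0) √x·ln(x) = 0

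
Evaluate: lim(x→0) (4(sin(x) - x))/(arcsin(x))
This is a 0/0 indeterminate form.

Apply L'Hôpital's rule: differentiate numerator and denominator separately.
  f(x) = -4·x + 4·sin(x)   ⇒   f'(x) = 4·cos(x) - 4
  g(x) = asin(x)   ⇒   g'(x) = 1/sqrt(1 - x^2)
  lim(x→0) f'(x)/g'(x) = lim(x→0) (4·cos(x) - 4)/(1/sqrt(1 - x^2))
  = 0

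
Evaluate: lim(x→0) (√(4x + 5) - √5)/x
This is a standard limit.

Factor or rationalize the expression:
  lim(x→0) (√(4x + 5) - √5)/x = 2·sqrt(5)/5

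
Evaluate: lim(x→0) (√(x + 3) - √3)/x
This is a standard limit.

Factor or rationalize the expression:
  lim(x→0) (√(x + 3) - √3)/x = sqrt(3)/6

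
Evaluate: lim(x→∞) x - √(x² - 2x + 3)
This is an ∞-∞ indeterminate form.

Combine fractions or rationalize to convert ∞-∞ to 0/0 form:
  lim(x→∞) x - √(x² - 2x + 3) = 1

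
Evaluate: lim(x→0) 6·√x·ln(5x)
This is a 0·∞ indeterminate form.

Rewrite 0·∞ as a quotient (0/0 or ∞/∞ form), then apply L'Hôpital's rule:
  lim(x→0) 6·√x·ln(5x) = 0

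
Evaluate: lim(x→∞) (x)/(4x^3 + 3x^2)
This is an ∞/∞ indeterminate form.

Apply L'Hôpital's rule: differentiate numerator and denominator separately.
  f(x) = x   ⇒   f'(x) = 1
  g(x) = 4·x^3 + 3·x^2   ⇒   g'(x) = 12·x^2 + 6·x
  lim(x→∞) f'(x)/g'(x) = lim(x→∞) (1)/(12·x^2 + 6·x)
  = 0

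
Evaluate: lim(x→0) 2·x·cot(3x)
This is a 0·∞ indeterminate form.

Rewrite 0·∞ as a quotient (0/0 or ∞/∞ form), then apply L'Hôpital's rule:
  lim(x→0) 2·x·cot(3x) = 2/3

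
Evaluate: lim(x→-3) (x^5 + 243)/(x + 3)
This is a standard limit.

Factor or rationalize the expression:
  lim(x→-3) (x^5 + 243)/(x + 3) = 405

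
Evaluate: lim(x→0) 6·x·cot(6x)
This is a 0·∞ indeterminate form.

Rewrite 0·∞ as a quotient (0/0 or ∞/∞ form), then apply L'Hôpital's rule:
  lim(x→0) 6·x·cot(6x) = 1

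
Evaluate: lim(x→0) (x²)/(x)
This is a 0/0 indeterminate form.

Apply L'Hôpital's rule: differentiate numerator and denominator separately.
  f(x) = x^2   ⇒   f'(x) = 2·x
  g(x) = x   ⇒   g'(x) = 1
  lim(x→0) f'(x)/g'(x) = lim(x→0) (2·x)/(1)
  = 0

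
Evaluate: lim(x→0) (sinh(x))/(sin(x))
This is a 0/0 indeterminate form.

Apply L'Hôpital's rule: differentiate numerator and denominator separately.
  f(x) = sinh(x)   ⇒   f'(x) = cosh(x)
  g(x) = sin(x)   ⇒   g'(x) = cos(x)
  lim(x→0) f'(x)/g'(x) = lim(x→0) (cosh(x))/(cos(x))
  = 1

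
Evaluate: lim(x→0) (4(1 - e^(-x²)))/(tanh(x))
This is a 0/0 indeterminate form.

Apply L'Hôpital's rule: differentiate numerator and denominator separately.
  f(x) = 4 - 4·e^(-x^2)   ⇒   f'(x) = 8·x·e^(-x^2)
  g(x) = tanh(x)   ⇒   g'(x) = 1 - tanh(x)^2
  lim(x→0) f'(x)/g'(x) = lim(x→0) (8·x·e^(-x^2))/(1 - tanh(x)^2)
  = 0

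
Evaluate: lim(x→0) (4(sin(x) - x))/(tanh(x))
This is a 0/0 indeterminate form.

Apply L'Hôpital's rule: differentiate numerator and denominator separately.
  f(x) = -4·x + 4·sin(x)   ⇒   f'(x) = 4·cos(x) - 4
  g(x) = tanh(x)   ⇒   g'(x) = 1 - tanh(x)^2
  lim(x→0) f'(x)/g'(x) = lim(x→0) (4·cos(x) - 4)/(1 - tanh(x)^2)
  = 0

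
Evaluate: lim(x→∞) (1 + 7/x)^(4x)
This is an exponential indeterminate form.

For exponential indeterminate forms, take the natural log:
  Let L = lim(x→∞) (1 + 7/x)^(4x)
  Then ln(L) = lim(x→∞) [exponent × ln(base)]
  Evaluate using L'Hôpital or standard limits, then exponentiate.
  L = e^(28)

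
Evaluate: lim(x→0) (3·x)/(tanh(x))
This is a 0/0 indeterminate form.

Apply L'Hôpital's rule: differentiate numerator and denominator separately.
  f(x) = 3·x   ⇒   f'(x) = 3
  g(x) = tanh(x)   ⇒   g'(x) = 1 - tanh(x)^2
  lim(x→0) f'(x)/g'(x) = lim(x→0) (3)/(1 - tanh(x)^2)
  = 3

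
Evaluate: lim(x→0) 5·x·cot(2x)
This is a 0·∞ indeterminate form.

Rewrite 0·∞ as a quotient (0/0 or ∞/∞ form), then apply L'Hôpital's rule:
  lim(x→0) 5·x·cot(2x) = 5/2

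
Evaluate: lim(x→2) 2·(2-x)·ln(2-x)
This is a 0·∞ indeterminate form.

Rewrite 0·∞ as a quotient (0/0 or ∞/∞ form), then apply L'Hôpital's rule:
  lim(x→2) 2·(2-x)·ln(2-x) = 0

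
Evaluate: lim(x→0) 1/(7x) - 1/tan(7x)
This is an ∞-∞ indeterminate form.

Combine fractions or rationalize to convert ∞-∞ to 0/0 form:
  lim(x→0) 1/(7x) - 1/tan(7x) = 0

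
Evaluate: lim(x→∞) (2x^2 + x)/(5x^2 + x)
This is an ∞/∞ indeterminate form.

Apply L'Hôpital's rule: differentiate numerator and denominator separately.
  f(x) = 2·x^2 + x   ⇒   f'(x) = 4·x + 1
  g(x) = 5·x^2 + x   ⇒   g'(x) = 10·x + 1
  lim(x→∞) f'(x)/g'(x) = lim(x→∞) (4·x + 1)/(10·x + 1)
  = 2/5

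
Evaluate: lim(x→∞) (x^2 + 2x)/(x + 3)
This is an ∞/∞ indeterminate form.

Apply L'Hôpital's rule: differentiate numerator and denominator separately.
  f(x) = x^2 + 2·x   ⇒   f'(x) = 2·x + 2
  g(x) = x + 3   ⇒   g'(x) = 1
  lim(x→∞) f'(x)/g'(x) = lim(x→∞) (2·x + 2)/(1)
  = ∞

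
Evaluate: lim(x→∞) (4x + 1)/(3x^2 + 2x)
This is an ∞/∞ indeterminate form.

Apply L'Hôpital's rule: differentiate numerator and denominator separately.
  f(x) = 4·x + 1   ⇒   f'(x) = 4
  g(x) = 3·x^2 + 2·x   ⇒   g'(x) = 6·x + 2
  lim(x→∞) f'(x)/g'(x) = lim(x→∞) (4)/(6·x + 2)
  = 0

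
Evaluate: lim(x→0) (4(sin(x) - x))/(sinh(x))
This is a 0/0 indeterminate form.

Apply L'Hôpital's rule: differentiate numerator and denominator separately.
  f(x) = -4·x + 4·sin(x)   ⇒   f'(x) = 4·cos(x) - 4
  g(x) = sinh(x)   ⇒   g'(x) = cosh(x)
  lim(x→0) f'(x)/g'(x) = lim(x→0) (4·cos(x) - 4)/(cosh(x))
  = 0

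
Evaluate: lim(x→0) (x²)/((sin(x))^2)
This is a 0/0 indeterminate form.

Apply L'Hôpital's rule: differentiate numerator and denominator separately.
  f(x) = x^2   ⇒   f'(x) = 2·x
  g(x) = sin(x)^2   ⇒   g'(x) = 2·sin(x)·cos(x)
  lim(x→0) f'(x)/g'(x) = lim(x→0) (2·x)/(2·sin(x)·cos(x))
  = 1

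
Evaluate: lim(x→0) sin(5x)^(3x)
This is an exponential indeterminate form.

For exponential indeterminate forms, take the natural log:
  Let L = lim(x→0) sin(5x)^(3x)
  Then ln(L) = lim(x→0) [exponent × ln(base)]
  Evaluate using L'Hôpital or standard limits, then exponentiate.
  L = 1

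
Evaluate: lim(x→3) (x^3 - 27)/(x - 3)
This is a standard limit.

Factor or rationalize the expression:
  lim(x→3) (x^3 - 27)/(x - 3) = 27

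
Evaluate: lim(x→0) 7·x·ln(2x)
This is a 0·∞ indeterminate form.

Rewrite 0·∞ as a quotient (0/0 or ∞/∞ form), then apply L'Hôpital's rule:
  lim(x→0) 7·x·ln(2x) = 0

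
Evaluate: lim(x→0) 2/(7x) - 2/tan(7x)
This is an ∞-∞ indeterminate form.

Combine fractions or rationalize to convert ∞-∞ to 0/0 form:
  lim(x→0) 2/(7x) - 2/tan(7x) = 0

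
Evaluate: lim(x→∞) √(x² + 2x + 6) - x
This is an ∞-∞ indeterminate form.

Combine fractions or rationalize to convert ∞-∞ to 0/0 form:
  lim(x→∞) √(x² + 2x + 6) - x = 1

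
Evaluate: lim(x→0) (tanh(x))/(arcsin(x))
This is a 0/0 indeterminate form.

Apply L'Hôpital's rule: differentiate numerator and denominator separately.
  f(x) = tanh(x)   ⇒   f'(x) = 1 - tanh(x)^2
  g(x) = asin(x)   ⇒   g'(x) = 1/sqrt(1 - x^2)
  lim(x→0) f'(x)/g'(x) = lim(x→0) (1 - tanh(x)^2)/(1/sqrt(1 - x^2))
  = 1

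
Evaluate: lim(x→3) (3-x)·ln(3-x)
This is a 0·∞ indeterminate form.

Rewrite 0·∞ as a quotient (0/0 or ∞/∞ form), then apply L'Hôpital's rule:
  lim(x→3) (3-x)·ln(3-x) = 0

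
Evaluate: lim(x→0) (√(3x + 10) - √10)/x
This is a standard limit.

Factor or rationalize the expression:
  lim(x→0) (√(3x + 10) - √10)/x = 3·sqrt(10)/20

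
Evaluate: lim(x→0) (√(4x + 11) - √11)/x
This is a standard limit.

Factor or rationalize the expression:
  lim(x→0) (√(4x + 11) - √11)/x = 2·sqrt(11)/11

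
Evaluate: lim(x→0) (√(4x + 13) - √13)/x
This is a standard limit.

Factor or rationalize the expression:
  lim(x→0) (√(4x + 13) - √13)/x = 2·sqrt(13)/13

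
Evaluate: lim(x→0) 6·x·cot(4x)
This is a 0·∞ indeterminate form.

Rewrite 0·∞ as a quotient (0/0 or ∞/∞ form), then apply L'Hôpital's rule:
  lim(x→0) 6·x·cot(4x) = 3/2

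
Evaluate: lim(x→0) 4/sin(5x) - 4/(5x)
This is an ∞-∞ indeterminate form.

Combine fractions or rationalize to convert ∞-∞ to 0/0 form:
  lim(x→0) 4/sin(5x) - 4/(5x) = 0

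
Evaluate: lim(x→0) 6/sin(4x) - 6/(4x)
This is an ∞-∞ indeterminate form.

Combine fractions or rationalize to convert ∞-∞ to 0/0 form:
  lim(x→0) 6/sin(4x) - 6/(4x) = 0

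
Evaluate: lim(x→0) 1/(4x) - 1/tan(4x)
This is an ∞-∞ indeterminate form.

Combine fractions or rationalize to convert ∞-∞ to 0/0 form:
  lim(x→0) 1/(4x) - 1/tan(4x) = 0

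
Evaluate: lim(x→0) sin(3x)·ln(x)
This is a 0·∞ indeterminate form.

Rewrite 0·∞ as a quotient (0/0 or ∞/∞ form), then apply L'Hôpital's rule:
  lim(x→0) sin(3x)·ln(x) = 0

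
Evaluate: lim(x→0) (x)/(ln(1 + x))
This is a 0/0 indeterminate form.

Apply L'Hôpital's rule: differentiate numerator and denominator separately.
  f(x) = x   ⇒   f'(x) = 1
  g(x) = ln(x + 1)   ⇒   g'(x) = 1/(x + 1)
  lim(x→0) f'(x)/g'(x) = lim(x→0) (1)/(1/(x + 1))
  = 1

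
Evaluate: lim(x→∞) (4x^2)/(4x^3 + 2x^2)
This is an ∞/∞ indeterminate form.

Apply L'Hôpital's rule: differentiate numerator and denominator separately.
  f(x) = 4·x^2   ⇒   f'(x) = 8·x
  g(x) = 4·x^3 + 2·x^2   ⇒   g'(x) = 12·x^2 + 4·x
  lim(x→∞) f'(x)/g'(x) = lim(x→∞) (8·x)/(12·x^2 + 4·x)
  = 0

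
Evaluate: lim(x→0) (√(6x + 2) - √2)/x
This is a standard limit.

Factor or rationalize the expression:
  lim(x→0) (√(6x + 2) - √2)/x = 3·sqrt(2)/2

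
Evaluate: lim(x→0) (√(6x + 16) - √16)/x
This is a standard limit.

Factor or rationalize the expression:
  lim(x→0) (√(6x + 16) - √16)/x = 3/4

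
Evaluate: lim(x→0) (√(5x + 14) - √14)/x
This is a standard limit.

Factor or rationalize the expression:
  lim(x→0) (√(5x + 14) - √14)/x = 5·sqrt(14)/28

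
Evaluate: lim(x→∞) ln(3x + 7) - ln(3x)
This is an ∞-∞ indeterminate form.

Combine fractions or rationalize to convert ∞-∞ to 0/0 form:
  lim(x→∞) ln(3x + 7) - ln(3x) = 0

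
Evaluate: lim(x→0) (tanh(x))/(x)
This is a 0/0 indeterminate form.

Apply L'Hôpital's rule: differentiate numerator and denominator separately.
  f(x) = tanh(x)   ⇒   f'(x) = 1 - tanh(x)^2
  g(x) = x   ⇒   g'(x) = 1
  lim(x→0) f'(x)/g'(x) = lim(x→0) (1 - tanh(x)^2)/(1)
  = 1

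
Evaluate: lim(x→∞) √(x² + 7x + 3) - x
This is an ∞-∞ indeterminate form.

Combine fractions or rationalize to convert ∞-∞ to 0/0 form:
  lim(x→∞) √(x² + 7x + 3) - x = 7/2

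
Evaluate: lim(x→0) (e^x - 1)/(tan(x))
This is a 0/0 indeterminate form.

Apply L'Hôpital's rule: differentiate numerator and denominator separately.
  f(x) = e^(x) - 1   ⇒   f'(x) = e^(x)
  g(x) = tan(x)   ⇒   g'(x) = tan(x)^2 + 1
  lim(x→0) f'(x)/g'(x) = lim(x→0) (e^(x))/(tan(x)^2 + 1)
  = 1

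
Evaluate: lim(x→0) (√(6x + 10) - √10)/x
This is a standard limit.

Factor or rationalize the expression:
  lim(x→0) (√(6x + 10) - √10)/x = 3·sqrt(10)/10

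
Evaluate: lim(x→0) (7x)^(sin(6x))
This is an exponential indeterminate form.

For exponential indeterminate forms, take the natural log:
  Let L = lim(x→0) (7x)^(sin(6x))
  Then ln(L) = lim(x→0) [exponent × ln(base)]
  Evaluate using L'Hôpital or standard limits, then exponentiate.
  L = 1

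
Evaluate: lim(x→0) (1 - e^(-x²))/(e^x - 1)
This is a 0/0 indeterminate form.

Apply L'Hôpital's rule: differentiate numerator and denominator separately.
  f(x) = 1 - e^(-x^2)   ⇒   f'(x) = 2·x·e^(-x^2)
  g(x) = e^(x) - 1   ⇒   g'(x) = e^(x)
  lim(x→0) f'(x)/g'(x) = lim(x→0) (2·x·e^(-x^2))/(e^(x))
  = 0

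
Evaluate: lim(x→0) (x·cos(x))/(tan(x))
This is a 0/0 indeterminate form.

Apply L'Hôpital's rule: differentiate numerator and denominator separately.
  f(x) = x·cos(x)   ⇒   f'(x) = -x·sin(x) + cos(x)
  g(x) = tan(x)   ⇒   g'(x) = tan(x)^2 + 1
  lim(x→0) f'(x)/g'(x) = lim(x→0) (-x·sin(x) + cos(x))/(tan(x)^2 + 1)
  = 1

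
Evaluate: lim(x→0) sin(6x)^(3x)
This is an exponential indeterminate form.

For exponential indeterminate forms, take the natural log:
  Let L = lim(x→0) sin(6x)^(3x)
  Then ln(L) = lim(x→0) [exponent × ln(base)]
  Evaluate using L'Hôpital or standard limits, then exponentiate.
  L = 1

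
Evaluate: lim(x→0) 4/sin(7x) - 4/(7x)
This is an ∞-∞ indeterminate form.

Combine fractions or rationalize to convert ∞-∞ to 0/0 form:
  lim(x→0) 4/sin(7x) - 4/(7x) = 0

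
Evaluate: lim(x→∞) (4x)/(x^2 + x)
This is an ∞/∞ indeterminate form.

Apply L'Hôpital's rule: differentiate numerator and denominator separately.
  f(x) = 4·x   ⇒   f'(x) = 4
  g(x) = x^2 + x   ⇒   g'(x) = 2·x + 1
  lim(x→∞) f'(x)/g'(x) = lim(x→∞) (4)/(2·x + 1)
  = 0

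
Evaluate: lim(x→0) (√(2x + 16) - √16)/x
This is a standard limit.

Factor or rationalize the expression:
  lim(x→0) (√(2x + 16) - √16)/x = 1/4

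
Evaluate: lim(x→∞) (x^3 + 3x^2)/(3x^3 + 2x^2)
This is an ∞/∞ indeterminate form.

Apply L'Hôpital's rule: differentiate numerator and denominator separately.
  f(x) = x^3 + 3·x^2   ⇒   f'(x) = 3·x^2 + 6·x
  g(x) = 3·x^3 + 2·x^2   ⇒   g'(x) = 9·x^2 + 4·x
  lim(x→∞) f'(x)/g'(x) = lim(x→∞) (3·x^2 + 6·x)/(9·x^2 + 4·x)
  = 1/3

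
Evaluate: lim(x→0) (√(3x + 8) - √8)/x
This is a standard limit.

Factor or rationalize the expression:
  lim(x→0) (√(3x + 8) - √8)/x = 3·sqrt(2)/8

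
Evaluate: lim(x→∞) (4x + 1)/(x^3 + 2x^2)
This is an ∞/∞ indeterminate form.

Apply L'Hôpital's rule: differentiate numerator and denominator separately.
  f(x) = 4·x + 1   ⇒   f'(x) = 4
  g(x) = x^3 + 2·x^2   ⇒   g'(x) = 3·x^2 + 4·x
  lim(x→∞) f'(x)/g'(x) = lim(x→∞) (4)/(3·x^2 + 4·x)
  = 0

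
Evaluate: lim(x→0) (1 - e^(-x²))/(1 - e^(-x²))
This is a 0/0 indeterminate form.

Apply L'Hôpital's rule: differentiate numerator and denominator separately.
  f(x) = 1 - e^(-x^2)   ⇒   f'(x) = 2·x·e^(-x^2)
  g(x) = 1 - e^(-x^2)   ⇒   g'(x) = 2·x·e^(-x^2)
  lim(x→0) f'(x)/g'(x) = lim(x→0) (2·x·e^(-x^2))/(2·x·e^(-x^2))
  = 1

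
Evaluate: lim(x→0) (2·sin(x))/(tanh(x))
This is a 0/0 indeterminate form.

Apply L'Hôpital's rule: differentiate numerator and denominator separately.
  f(x) = 2·sin(x)   ⇒   f'(x) = 2·cos(x)
  g(x) = tanh(x)   ⇒   g'(x) = 1 - tanh(x)^2
  lim(x→0) f'(x)/g'(x) = lim(x→0) (2·cos(x))/(1 - tanh(x)^2)
  = 2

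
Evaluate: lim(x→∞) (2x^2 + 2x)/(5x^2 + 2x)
This is an ∞/∞ indeterminate form.

Apply L'Hôpital's rule: differentiate numerator and denominator separately.
  f(x) = 2·x^2 + 2·x   ⇒   f'(x) = 4·x + 2
  g(x) = 5·x^2 + 2·x   ⇒   g'(x) = 10·x + 2
  lim(x→∞) f'(x)/g'(x) = lim(x→∞) (4·x + 2)/(10·x + 2)
  = 2/5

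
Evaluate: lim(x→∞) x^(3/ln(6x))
This is an exponential indeterminate form.

For exponential indeterminate forms, take the natural log:
  Let L = lim(x→∞) x^(3/ln(6x))
  Then ln(L) = lim(x→∞) [exponent × ln(base)]
  Evaluate using L'Hôpital or standard limits, then exponentiate.
  L = e^(3)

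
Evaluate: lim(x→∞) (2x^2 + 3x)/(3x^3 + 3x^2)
This is an ∞/∞ indeterminate form.

Apply L'Hôpital's rule: differentiate numerator and denominator separately.
  f(x) = 2·x^2 + 3·x   ⇒   f'(x) = 4·x + 3
  g(x) = 3·x^3 + 3·x^2   ⇒   g'(x) = 9·x^2 + 6·x
  lim(x→∞) f'(x)/g'(x) = lim(x→∞) (4·x + 3)/(9·x^2 + 6·x)
  = 0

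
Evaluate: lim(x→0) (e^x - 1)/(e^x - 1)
This is a 0/0 indeterminate form.

Apply L'Hôpital's rule: differentiate numerator and denominator separately.
  f(x) = e^(x) - 1   ⇒   f'(x) = e^(x)
  g(x) = e^(x) - 1   ⇒   g'(x) = e^(x)
  lim(x→0) f'(x)/g'(x) = lim(x→0) (e^(x))/(e^(x))
  = 1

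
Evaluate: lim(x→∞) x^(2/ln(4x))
This is an exponential indeterminate form.

For exponential indeterminate forms, take the natural log:
  Let L = lim(x→∞) x^(2/ln(4x))
  Then ln(L) = lim(x→∞) [exponent × ln(base)]
  Evaluate using L'Hôpital or standard limits, then exponentiate.
  L = e²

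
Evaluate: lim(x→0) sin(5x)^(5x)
This is an exponential indeterminate form.

For exponential indeterminate forms, take the natural log:
  Let L = lim(x→0) sin(5x)^(5x)
  Then ln(L) = lim(x→0) [exponent × ln(base)]
  Evaluate using L'Hôpital or standard limits, then exponentiate.
  L = 1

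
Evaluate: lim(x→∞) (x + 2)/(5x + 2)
This is an ∞/∞ indeterminate form.

Apply L'Hôpital's rule: differentiate numerator and denominator separately.
  f(x) = x + 2   ⇒   f'(x) = 1
  g(x) = 5·x + 2   ⇒   g'(x) = 5
  lim(x→∞) f'(x)/g'(x) = lim(x→∞) (1)/(5)
  = 1/5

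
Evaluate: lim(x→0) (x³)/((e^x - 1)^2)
This is a 0/0 indeterminate form.

Apply L'Hôpital's rule: differentiate numerator and denominator separately.
  f(x) = x^3   ⇒   f'(x) = 3·x^2
  g(x) = (e^(x) - 1)^2   ⇒   g'(x) = 2·(e^(x) - 1)·e^(x)
  lim(x→0) f'(x)/g'(x) = lim(x→0) (3·x^2)/(2·(e^(x) - 1)·e^(x))
  = 0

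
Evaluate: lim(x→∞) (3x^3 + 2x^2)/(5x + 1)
This is an ∞/∞ indeterminate form.

Apply L'Hôpital's rule: differentiate numerator and denominator separately.
  f(x) = 3·x^3 + 2·x^2   ⇒   f'(x) = 9·x^2 + 4·x
  g(x) = 5·x + 1   ⇒   g'(x) = 5
  lim(x→∞) f'(x)/g'(x) = lim(x→∞) (9·x^2 + 4·x)/(5)
  = ∞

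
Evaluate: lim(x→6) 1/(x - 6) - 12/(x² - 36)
This is an ∞-∞ indeterminate form.

Combine fractions or rationalize to convert ∞-∞ to 0/0 form:
  lim(x→6) 1/(x - 6) - 12/(x² - 36) = 1/12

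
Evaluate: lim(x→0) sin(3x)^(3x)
This is an exponential indeterminate form.

For exponential indeterminate forms, take the natural log:
  Let L = lim(x→0) sin(3x)^(3x)
  Then ln(L) = lim(x→0) [exponent × ln(base)]
  Evaluate using L'Hôpital or standard limits, then exponentiate.
  L = 1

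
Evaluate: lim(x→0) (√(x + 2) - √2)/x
This is a standard limit.

Factor or rationalize the expression:
  lim(x→0) (√(x + 2) - √2)/x = sqrt(2)/4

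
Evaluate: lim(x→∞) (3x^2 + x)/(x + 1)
This is an ∞/∞ indeterminate form.

Apply L'Hôpital's rule: differentiate numerator and denominator separately.
  f(x) = 3·x^2 + x   ⇒   f'(x) = 6·x + 1
  g(x) = x + 1   ⇒   g'(x) = 1
  lim(x→∞) f'(x)/g'(x) = lim(x→∞) (6·x + 1)/(1)
  = ∞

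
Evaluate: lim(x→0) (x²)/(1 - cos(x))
This is a 0/0 indeterminate form.

Apply L'Hôpital's rule: differentiate numerator and denominator separately.
  f(x) = x^2   ⇒   f'(x) = 2·x
  g(x) = 1 - cos(x)   ⇒   g'(x) = sin(x)
  lim(x→0) f'(x)/g'(x) = lim(x→0) (2·x)/(sin(x))
  = 2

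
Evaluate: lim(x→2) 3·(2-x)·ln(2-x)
This is a 0·∞ indeterminate form.

Rewrite 0·∞ as a quotient (0/0 or ∞/∞ form), then apply L'Hôpital's rule:
  lim(x→2) 3·(2-x)·ln(2-x) = 0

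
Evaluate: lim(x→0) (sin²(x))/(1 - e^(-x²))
This is a 0/0 indeterminate form.

Apply L'Hôpital's rule: differentiate numerator and denominator separately.
  f(x) = sin(x)^2   ⇒   f'(x) = 2·sin(x)·cos(x)
  g(x) = 1 - e^(-x^2)   ⇒   g'(x) = 2·x·e^(-x^2)
  lim(x→0) f'(x)/g'(x) = lim(x→0) (2·sin(x)·cos(x))/(2·x·e^(-x^2))
  = 1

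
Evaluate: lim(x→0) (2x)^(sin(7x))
This is an exponential indeterminate form.

For exponential indeterminate forms, take the natural log:
  Let L = lim(x→0) (2x)^(sin(7x))
  Then ln(L) = lim(x→0) [exponent × ln(base)]
  Evaluate using L'Hôpital or standard limits, then exponentiate.
  L = 1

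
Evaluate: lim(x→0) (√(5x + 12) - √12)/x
This is a standard limit.

Factor or rationalize the expression:
  lim(x→0) (√(5x + 12) - √12)/x = 5·sqrt(3)/12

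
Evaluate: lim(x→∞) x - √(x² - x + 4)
This is an ∞-∞ indeterminate form.

Combine fractions or rationalize to convert ∞-∞ to 0/0 form:
  lim(x→∞) x - √(x² - x + 4) = 1/2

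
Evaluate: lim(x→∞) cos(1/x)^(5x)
This is an exponential indeterminate form.

For exponential indeterminate forms, take the natural log:
  Let L = lim(x→∞) cos(1/x)^(5x)
  Then ln(L) = lim(x→∞) [exponent × ln(base)]
  Evaluate using L'Hôpital or standard limits, then exponentiate.
  L = 1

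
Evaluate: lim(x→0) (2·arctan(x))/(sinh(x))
This is a 0/0 indeterminate form.

Apply L'Hôpital's rule: differentiate numerator and denominator separately.
  f(x) = 2·atan(x)   ⇒   f'(x) = 2/(x^2 + 1)
  g(x) = sinh(x)   ⇒   g'(x) = cosh(x)
  lim(x→0) f'(x)/g'(x) = lim(x→0) (2/(x^2 + 1))/(cosh(x))
  = 2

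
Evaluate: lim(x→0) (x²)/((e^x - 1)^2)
This is a 0/0 indeterminate form.

Apply L'Hôpital's rule: differentiate numerator and denominator separately.
  f(x) = x^2   ⇒   f'(x) = 2·x
  g(x) = (e^(x) - 1)^2   ⇒   g'(x) = 2·(e^(x) - 1)·e^(x)
  lim(x→0) f'(x)/g'(x) = lim(x→0) (2·x)/(2·(e^(x) - 1)·e^(x))
  = 1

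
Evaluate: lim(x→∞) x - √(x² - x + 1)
This is an ∞-∞ indeterminate form.

Combine fractions or rationalize to convert ∞-∞ to 0/0 form:
  lim(x→∞) x - √(x² - x + 1) = 1/2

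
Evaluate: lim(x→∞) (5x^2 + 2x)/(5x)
This is an ∞/∞ indeterminate form.

Apply L'Hôpital's rule: differentiate numerator and denominator separately.
  f(x) = 5·x^2 + 2·x   ⇒   f'(x) = 10·x + 2
  g(x) = 5·x   ⇒   g'(x) = 5
  lim(x→∞) f'(x)/g'(x) = lim(x→∞) (10·x + 2)/(5)
  = ∞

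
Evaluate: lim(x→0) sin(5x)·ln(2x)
This is a 0·∞ indeterminate form.

Rewrite 0·∞ as a quotient (0/0 or ∞/∞ form), then apply L'Hôpital's rule:
  lim(x→0) sin(5x)·ln(2x) = 0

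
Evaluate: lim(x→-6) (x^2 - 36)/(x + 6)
This is a standard limit.

Factor or rationalize the expression:
  lim(x→-6) (x^2 - 36)/(x + 6) = -12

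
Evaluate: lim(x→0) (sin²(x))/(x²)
This is a 0/0 indeterminate form.

Apply L'Hôpital's rule: differentiate numerator and denominator separately.
  f(x) = sin(x)^2   ⇒   f'(x) = 2·sin(x)·cos(x)
  g(x) = x^2   ⇒   g'(x) = 2·x
  lim(x→0) f'(x)/g'(x) = lim(x→0) (2·sin(x)·cos(x))/(2·x)
  = 1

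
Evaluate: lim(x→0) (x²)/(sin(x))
This is a 0/0 indeterminate form.

Apply L'Hôpital's rule: differentiate numerator and denominator separately.
  f(x) = x^2   ⇒   f'(x) = 2·x
  g(x) = sin(x)   ⇒   g'(x) = cos(x)
  lim(x→0) f'(x)/g'(x) = lim(x→0) (2·x)/(cos(x))
  = 0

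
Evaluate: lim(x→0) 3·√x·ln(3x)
This is a 0·∞ indeterminate form.

Rewrite 0·∞ as a quotient (0/0 or ∞/∞ form), then apply L'Hôpital's rule:
  lim(x→0) 3·√x·ln(3x) = 0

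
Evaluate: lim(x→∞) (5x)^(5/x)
This is an exponential indeterminate form.

For exponential indeterminate forms, take the natural log:
  Let L = lim(x→∞) (5x)^(5/x)
  Then ln(L) = lim(x→∞) [exponent × ln(base)]
  Evaluate using L'Hôpital or standard limits, then exponentiate.
  L = 1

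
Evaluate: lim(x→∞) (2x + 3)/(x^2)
This is an ∞/∞ indeterminate form.

Apply L'Hôpital's rule: differentiate numerator and denominator separately.
  f(x) = 2·x + 3   ⇒   f'(x) = 2
  g(x) = x^2   ⇒   g'(x) = 2·x
  lim(x→∞) f'(x)/g'(x) = lim(x→∞) (2)/(2·x)
  = 0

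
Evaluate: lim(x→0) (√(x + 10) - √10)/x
This is a standard limit.

Factor or rationalize the expression:
  lim(x→0) (√(x + 10) - √10)/x = sqrt(10)/20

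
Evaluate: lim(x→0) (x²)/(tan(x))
This is a 0/0 indeterminate form.

Apply L'Hôpital's rule: differentiate numerator and denominator separately.
  f(x) = x^2   ⇒   f'(x) = 2·x
  g(x) = tan(x)   ⇒   g'(x) = tan(x)^2 + 1
  lim(x→0) f'(x)/g'(x) = lim(x→0) (2·x)/(tan(x)^2 + 1)
  = 0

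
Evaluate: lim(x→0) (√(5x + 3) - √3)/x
This is a standard limit.

Factor or rationalize the expression:
  lim(x→0) (√(5x + 3) - √3)/x = 5·sqrt(3)/6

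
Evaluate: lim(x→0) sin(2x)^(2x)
This is an exponential indeterminate form.

For exponential indeterminate forms, take the natural log:
  Let L = lim(x→0) sin(2x)^(2x)
  Then ln(L) = lim(x→0) [exponent × ln(base)]
  Evaluate using L'Hôpital or standard limits, then exponentiate.
  L = 1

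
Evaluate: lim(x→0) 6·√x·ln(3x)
This is a 0·∞ indeterminate form.

Rewrite 0·∞ as a quotient (0/0 or ∞/∞ form), then apply L'Hôpital's rule:
  lim(x→0) 6·√x·ln(3x) = 0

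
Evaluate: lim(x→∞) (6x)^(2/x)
This is an exponential indeterminate form.

For exponential indeterminate forms, take the natural log:
  Let L = lim(x→∞) (6x)^(2/x)
  Then ln(L) = lim(x→∞) [exponent × ln(base)]
  Evaluate using L'Hôpital or standard limits, then exponentiate.
  L = 1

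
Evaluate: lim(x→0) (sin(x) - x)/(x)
This is a 0/0 indeterminate form.

Apply L'Hôpital's rule: differentiate numerator and denominator separately.
  f(x) = -x + sin(x)   ⇒   f'(x) = cos(x) - 1
  g(x) = x   ⇒   g'(x) = 1
  lim(x→0) f'(x)/g'(x) = lim(x→0) (cos(x) - 1)/(1)
  = 0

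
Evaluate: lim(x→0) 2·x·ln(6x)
This is a 0·∞ indeterminate form.

Rewrite 0·∞ as a quotient (0/0 or ∞/∞ form), then apply L'Hôpital's rule:
  lim(x→0) 2·x·ln(6x) = 0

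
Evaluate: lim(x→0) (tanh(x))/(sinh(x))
This is a 0/0 indeterminate form.

Apply L'Hôpital's rule: differentiate numerator and denominator separately.
  f(x) = tanh(x)   ⇒   f'(x) = 1 - tanh(x)^2
  g(x) = sinh(x)   ⇒   g'(x) = cosh(x)
  lim(x→0) f'(x)/g'(x) = lim(x→0) (1 - tanh(x)^2)/(cosh(x))
  = 1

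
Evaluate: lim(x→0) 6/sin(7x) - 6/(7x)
This is an ∞-∞ indeterminate form.

Combine fractions or rationalize to convert ∞-∞ to 0/0 form:
  lim(x→0) 6/sin(7x) - 6/(7x) = 0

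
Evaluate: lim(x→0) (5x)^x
This is an exponential indeterminate form.

For exponential indeterminate forms, take the natural log:
  Let L = lim(x→0) (5x)^x
  Then ln(L) = lim(x→0) [exponent × ln(base)]
  Evaluate using L'Hôpital or standard limits, then exponentiate.
  L = 1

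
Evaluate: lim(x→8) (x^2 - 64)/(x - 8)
This is a standard limit.

Factor or rationalize the expression:
  lim(x→8) (x^2 - 64)/(x - 8) = 16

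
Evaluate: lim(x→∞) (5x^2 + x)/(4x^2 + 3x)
This is an ∞/∞ indeterminate form.

Apply L'Hôpital's rule: differentiate numerator and denominator separately.
  f(x) = 5·x^2 + x   ⇒   f'(x) = 10·x + 1
  g(x) = 4·x^2 + 3·x   ⇒   g'(x) = 8·x + 3
  lim(x→∞) f'(x)/g'(x) = lim(x→∞) (10·x + 1)/(8·x + 3)
  = 5/4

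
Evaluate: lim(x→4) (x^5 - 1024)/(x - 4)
This is a standard limit.

Factor or rationalize the expression:
  lim(x→4) (x^5 - 1024)/(x - 4) = 1280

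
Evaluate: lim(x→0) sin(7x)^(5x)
This is an exponential indeterminate form.

For exponential indeterminate forms, take the natural log:
  Let L = lim(x→0) sin(7x)^(5x)
  Then ln(L) = lim(x→0) [exponent × ln(base)]
  Evaluate using L'Hôpital or standard limits, then exponentiate.
  L = 1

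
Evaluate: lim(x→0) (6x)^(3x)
This is an exponential indeterminate form.

For exponential indeterminate forms, take the natural log:
  Let L = lim(x→0) (6x)^(3x)
  Then ln(L) = lim(x→0) [exponent × ln(base)]
  Evaluate using L'Hôpital or standard limits, then exponentiate.
  L = 1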